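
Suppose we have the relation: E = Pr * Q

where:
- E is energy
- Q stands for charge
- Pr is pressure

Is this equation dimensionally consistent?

No

E (energy) has dimensions [L^2 M T^-2].
Q (charge) has dimensions [I T].
Pr (pressure) has dimensions [L^-1 M T^-2].

Left side: [L^2 M T^-2]
Right side: [I L^-1 M T^-1]

The two sides have different dimensions, so the equation is NOT dimensionally consistent.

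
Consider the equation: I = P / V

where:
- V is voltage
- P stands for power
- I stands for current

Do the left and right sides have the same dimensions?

Yes

V (voltage) has dimensions [I^-1 L^2 M T^-3].
P (power) has dimensions [L^2 M T^-3].
I (current) has dimensions [I].

Left side: [I]
Right side: [I]

Both sides have the same dimensions, so the equation is dimensionally consistent.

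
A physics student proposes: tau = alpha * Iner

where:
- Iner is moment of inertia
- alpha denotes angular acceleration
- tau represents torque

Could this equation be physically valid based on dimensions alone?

Yes

Iner (moment of inertia) has dimensions [L^2 M].
alpha (angular acceleration) has dimensions [T^-2].
tau (torque) has dimensions [L^2 M T^-2].

Left side: [L^2 M T^-2]
Right side: [L^2 M T^-2]

Both sides have the same dimensions, so the equation is dimensionally consistent.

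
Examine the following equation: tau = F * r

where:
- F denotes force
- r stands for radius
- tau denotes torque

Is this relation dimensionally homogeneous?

Yes

F (force) has dimensions [L M T^-2].
r (radius) has dimensions [L].
tau (torque) has dimensions [L^2 M T^-2].

Left side: [L^2 M T^-2]
Right side: [L^2 M T^-2]

Both sides have the same dimensions, so the equation is dimensionally consistent.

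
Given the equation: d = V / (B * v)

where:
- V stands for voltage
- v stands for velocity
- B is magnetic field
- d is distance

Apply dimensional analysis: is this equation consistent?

Yes

V (voltage) has dimensions [I^-1 L^2 M T^-3].
v (velocity) has dimensions [L T^-1].
B (magnetic field) has dimensions [I^-1 M T^-2].
d (distance) has dimensions [L].

Left side: [L]
Right side: [L]

Both sides have the same dimensions, so the equation is dimensionally consistent.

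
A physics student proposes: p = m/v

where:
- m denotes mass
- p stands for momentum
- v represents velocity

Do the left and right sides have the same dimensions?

No

m (mass) has dimensions [M].
p (momentum) has dimensions [L M T^-1].
v (velocity) has dimensions [L T^-1].

Left side: [L M T^-1]
Right side: [L^-1 M T]

The two sides have different dimensions, so the equation is NOT dimensionally consistent.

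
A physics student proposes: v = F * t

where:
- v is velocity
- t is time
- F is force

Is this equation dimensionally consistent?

No

v (velocity) has dimensions [L T^-1].
t (time) has dimensions [T].
F (force) has dimensions [L M T^-2].

Left side: [L T^-1]
Right side: [L M T^-1]

The two sides have different dimensions, so the equation is NOT dimensionally consistent.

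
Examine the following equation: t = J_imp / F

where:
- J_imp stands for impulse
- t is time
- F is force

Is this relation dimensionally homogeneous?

Yes

J_imp (impulse) has dimensions [L M T^-1].
t (time) has dimensions [T].
F (force) has dimensions [L M T^-2].

Left side: [T]
Right side: [T]

Both sides have the same dimensions, so the equation is dimensionally consistent.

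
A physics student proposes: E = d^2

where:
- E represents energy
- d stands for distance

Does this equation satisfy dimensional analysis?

No

E (energy) has dimensions [L^2 M T^-2].
d (distance) has dimensions [L].

Left side: [L^2 M T^-2]
Right side: [L^2]

The two sides have different dimensions, so the equation is NOT dimensionally consistent.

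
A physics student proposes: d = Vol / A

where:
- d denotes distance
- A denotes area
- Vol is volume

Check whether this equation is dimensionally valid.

Yes

d (distance) has dimensions [L].
A (area) has dimensions [L^2].
Vol (volume) has dimensions [L^3].

Left side: [L]
Right side: [L]

Both sides have the same dimensions, so the equation is dimensionally consistent.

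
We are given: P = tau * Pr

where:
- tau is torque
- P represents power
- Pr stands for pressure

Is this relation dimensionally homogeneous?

No

tau (torque) has dimensions [L^2 M T^-2].
P (power) has dimensions [L^2 M T^-3].
Pr (pressure) has dimensions [L^-1 M T^-2].

Left side: [L^2 M T^-3]
Right side: [L M^2 T^-4]

The two sides have different dimensions, so the equation is NOT dimensionally consistent.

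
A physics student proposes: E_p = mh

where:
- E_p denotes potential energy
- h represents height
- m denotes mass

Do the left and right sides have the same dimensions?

No

E_p (potential energy) has dimensions [L^2 M T^-2].
h (height) has dimensions [L].
m (mass) has dimensions [M].

Left side: [L^2 M T^-2]
Right side: [L M]

The two sides have different dimensions, so the equation is NOT dimensionally consistent.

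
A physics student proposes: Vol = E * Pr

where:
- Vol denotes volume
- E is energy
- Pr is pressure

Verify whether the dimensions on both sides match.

No

Vol (volume) has dimensions [L^3].
E (energy) has dimensions [L^2 M T^-2].
Pr (pressure) has dimensions [L^-1 M T^-2].

Left side: [L^3]
Right side: [L M^2 T^-4]

The two sides have different dimensions, so the equation is NOT dimensionally consistent.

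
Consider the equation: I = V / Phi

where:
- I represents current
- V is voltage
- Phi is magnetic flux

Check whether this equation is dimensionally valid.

No

I (current) has dimensions [I].
V (voltage) has dimensions [I^-1 L^2 M T^-3].
Phi (magnetic flux) has dimensions [I^-1 L^2 M T^-2].

Left side: [I]
Right side: [T^-1]

The two sides have different dimensions, so the equation is NOT dimensionally consistent.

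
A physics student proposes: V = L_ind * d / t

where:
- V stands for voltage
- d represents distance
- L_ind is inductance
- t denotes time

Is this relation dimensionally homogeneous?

No

V (voltage) has dimensions [I^-1 L^2 M T^-3].
d (distance) has dimensions [L].
L_ind (inductance) has dimensions [I^-2 L^2 M T^-2].
t (time) has dimensions [T].

Left side: [I^-1 L^2 M T^-3]
Right side: [I^-2 L^3 M T^-3]

The two sides have different dimensions, so the equation is NOT dimensionally consistent.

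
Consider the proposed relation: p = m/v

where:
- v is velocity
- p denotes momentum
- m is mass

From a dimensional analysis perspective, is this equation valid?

No

v (velocity) has dimensions [L T^-1].
p (momentum) has dimensions [L M T^-1].
m (mass) has dimensions [M].

Left side: [L M T^-1]
Right side: [L^-1 M T]

The two sides have different dimensions, so the equation is NOT dimensionally consistent.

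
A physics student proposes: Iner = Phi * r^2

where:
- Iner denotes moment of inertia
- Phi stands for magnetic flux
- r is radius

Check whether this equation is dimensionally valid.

No

Iner (moment of inertia) has dimensions [L^2 M].
Phi (magnetic flux) has dimensions [I^-1 L^2 M T^-2].
r (radius) has dimensions [L].

Left side: [L^2 M]
Right side: [I^-1 L^4 M T^-2]

The two sides have different dimensions, so the equation is NOT dimensionally consistent.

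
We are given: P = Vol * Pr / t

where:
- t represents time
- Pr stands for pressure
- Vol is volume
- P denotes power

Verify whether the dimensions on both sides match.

Yes

t (time) has dimensions [T].
Pr (pressure) has dimensions [L^-1 M T^-2].
Vol (volume) has dimensions [L^3].
P (power) has dimensions [L^2 M T^-3].

Left side: [L^2 M T^-3]
Right side: [L^2 M T^-3]

Both sides have the same dimensions, so the equation is dimensionally consistent.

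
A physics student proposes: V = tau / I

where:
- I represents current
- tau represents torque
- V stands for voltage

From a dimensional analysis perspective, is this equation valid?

No

I (current) has dimensions [I].
tau (torque) has dimensions [L^2 M T^-2].
V (voltage) has dimensions [I^-1 L^2 M T^-3].

Left side: [I^-1 L^2 M T^-3]
Right side: [I^-1 L^2 M T^-2]

The two sides have different dimensions, so the equation is NOT dimensionally consistent.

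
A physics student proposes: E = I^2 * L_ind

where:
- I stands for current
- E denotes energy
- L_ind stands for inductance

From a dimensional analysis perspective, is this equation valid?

Yes

I (current) has dimensions [I].
E (energy) has dimensions [L^2 M T^-2].
L_ind (inductance) has dimensions [I^-2 L^2 M T^-2].

Left side: [L^2 M T^-2]
Right side: [L^2 M T^-2]

Both sides have the same dimensions, so the equation is dimensionally consistent.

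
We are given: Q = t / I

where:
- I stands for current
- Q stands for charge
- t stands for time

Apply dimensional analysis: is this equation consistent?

No

I (current) has dimensions [I].
Q (charge) has dimensions [I T].
t (time) has dimensions [T].

Left side: [I T]
Right side: [I^-1 T]

The two sides have different dimensions, so the equation is NOT dimensionally consistent.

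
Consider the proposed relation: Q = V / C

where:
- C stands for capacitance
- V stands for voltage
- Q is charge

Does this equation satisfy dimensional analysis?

No

C (capacitance) has dimensions [I^2 L^-2 M^-1 T^4].
V (voltage) has dimensions [I^-1 L^2 M T^-3].
Q (charge) has dimensions [I T].

Left side: [I T]
Right side: [I^-3 L^4 M^2 T^-7]

The two sides have different dimensions, so the equation is NOT dimensionally consistent.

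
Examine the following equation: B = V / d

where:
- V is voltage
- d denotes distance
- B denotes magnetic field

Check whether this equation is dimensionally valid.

No

V (voltage) has dimensions [I^-1 L^2 M T^-3].
d (distance) has dimensions [L].
B (magnetic field) has dimensions [I^-1 M T^-2].

Left side: [I^-1 M T^-2]
Right side: [I^-1 L M T^-3]

The two sides have different dimensions, so the equation is NOT dimensionally consistent.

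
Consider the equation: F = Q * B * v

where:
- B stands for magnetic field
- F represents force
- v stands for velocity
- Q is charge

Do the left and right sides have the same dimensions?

Yes

B (magnetic field) has dimensions [I^-1 M T^-2].
F (force) has dimensions [L M T^-2].
v (velocity) has dimensions [L T^-1].
Q (charge) has dimensions [I T].

Left side: [L M T^-2]
Right side: [L M T^-2]

Both sides have the same dimensions, so the equation is dimensionally consistent.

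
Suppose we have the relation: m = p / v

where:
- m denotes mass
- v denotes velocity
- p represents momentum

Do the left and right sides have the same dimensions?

Yes

m (mass) has dimensions [M].
v (velocity) has dimensions [L T^-1].
p (momentum) has dimensions [L M T^-1].

Left side: [M]
Right side: [M]

Both sides have the same dimensions, so the equation is dimensionally consistent.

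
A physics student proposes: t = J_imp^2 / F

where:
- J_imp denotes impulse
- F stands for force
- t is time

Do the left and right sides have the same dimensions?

No

J_imp (impulse) has dimensions [L M T^-1].
F (force) has dimensions [L M T^-2].
t (time) has dimensions [T].

Left side: [T]
Right side: [L M]

The two sides have different dimensions, so the equation is NOT dimensionally consistent.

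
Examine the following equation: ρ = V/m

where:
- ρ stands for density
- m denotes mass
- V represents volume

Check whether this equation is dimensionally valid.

No

ρ (density) has dimensions [L^-3 M].
m (mass) has dimensions [M].
V (volume) has dimensions [L^3].

Left side: [L^-3 M]
Right side: [L^3 M^-1]

The two sides have different dimensions, so the equation is NOT dimensionally consistent.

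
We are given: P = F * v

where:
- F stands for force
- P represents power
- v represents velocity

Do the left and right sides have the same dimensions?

Yes

F (force) has dimensions [L M T^-2].
P (power) has dimensions [L^2 M T^-3].
v (velocity) has dimensions [L T^-1].

Left side: [L^2 M T^-3]
Right side: [L^2 M T^-3]

Both sides have the same dimensions, so the equation is dimensionally consistent.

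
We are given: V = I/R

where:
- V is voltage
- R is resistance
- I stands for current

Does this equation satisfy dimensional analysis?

No

V (voltage) has dimensions [I^-1 L^2 M T^-3].
R (resistance) has dimensions [I^-2 L^2 M T^-3].
I (current) has dimensions [I].

Left side: [I^-1 L^2 M T^-3]
Right side: [I^3 L^-2 M^-1 T^3]

The two sides have different dimensions, so the equation is NOT dimensionally consistent.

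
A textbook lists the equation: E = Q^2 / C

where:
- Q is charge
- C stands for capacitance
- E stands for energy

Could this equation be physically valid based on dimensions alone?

Yes

Q (charge) has dimensions [I T].
C (capacitance) has dimensions [I^2 L^-2 M^-1 T^4].
E (energy) has dimensions [L^2 M T^-2].

Left side: [L^2 M T^-2]
Right side: [L^2 M T^-2]

Both sides have the same dimensions, so the equation is dimensionally consistent.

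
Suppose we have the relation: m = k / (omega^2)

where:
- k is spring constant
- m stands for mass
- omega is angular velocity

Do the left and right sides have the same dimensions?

Yes

k (spring constant) has dimensions [M T^-2].
m (mass) has dimensions [M].
omega (angular velocity) has dimensions [T^-1].

Left side: [M]
Right side: [M]

Both sides have the same dimensions, so the equation is dimensionally consistent.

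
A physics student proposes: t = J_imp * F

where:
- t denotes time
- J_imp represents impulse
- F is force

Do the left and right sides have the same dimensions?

No

t (time) has dimensions [T].
J_imp (impulse) has dimensions [L M T^-1].
F (force) has dimensions [L M T^-2].

Left side: [T]
Right side: [L^2 M^2 T^-3]

The two sides have different dimensions, so the equation is NOT dimensionally consistent.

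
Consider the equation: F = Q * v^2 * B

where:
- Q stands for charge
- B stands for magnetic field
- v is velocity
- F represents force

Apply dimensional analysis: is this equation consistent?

No

Q (charge) has dimensions [I T].
B (magnetic field) has dimensions [I^-1 M T^-2].
v (velocity) has dimensions [L T^-1].
F (force) has dimensions [L M T^-2].

Left side: [L M T^-2]
Right side: [L^2 M T^-3]

The two sides have different dimensions, so the equation is NOT dimensionally consistent.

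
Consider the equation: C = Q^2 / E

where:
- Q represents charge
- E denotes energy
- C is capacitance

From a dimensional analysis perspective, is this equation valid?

Yes

Q (charge) has dimensions [I T].
E (energy) has dimensions [L^2 M T^-2].
C (capacitance) has dimensions [I^2 L^-2 M^-1 T^4].

Left side: [I^2 L^-2 M^-1 T^4]
Right side: [I^2 L^-2 M^-1 T^4]

Both sides have the same dimensions, so the equation is dimensionally consistent.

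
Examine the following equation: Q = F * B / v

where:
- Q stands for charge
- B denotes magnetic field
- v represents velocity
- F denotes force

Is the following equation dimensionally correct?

No

Q (charge) has dimensions [I T].
B (magnetic field) has dimensions [I^-1 M T^-2].
v (velocity) has dimensions [L T^-1].
F (force) has dimensions [L M T^-2].

Left side: [I T]
Right side: [I^-1 M^2 T^-3]

The two sides have different dimensions, so the equation is NOT dimensionally consistent.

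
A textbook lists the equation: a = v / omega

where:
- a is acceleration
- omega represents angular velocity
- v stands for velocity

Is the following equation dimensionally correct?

No

a (acceleration) has dimensions [L T^-2].
omega (angular velocity) has dimensions [T^-1].
v (velocity) has dimensions [L T^-1].

Left side: [L T^-2]
Right side: [L]

The two sides have different dimensions, so the equation is NOT dimensionally consistent.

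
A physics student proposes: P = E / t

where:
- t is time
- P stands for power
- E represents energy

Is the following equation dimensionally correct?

Yes

t (time) has dimensions [T].
P (power) has dimensions [L^2 M T^-3].
E (energy) has dimensions [L^2 M T^-2].

Left side: [L^2 M T^-3]
Right side: [L^2 M T^-3]

Both sides have the same dimensions, so the equation is dimensionally consistent.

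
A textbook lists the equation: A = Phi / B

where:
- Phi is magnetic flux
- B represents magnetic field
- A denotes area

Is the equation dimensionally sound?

Yes

Phi (magnetic flux) has dimensions [I^-1 L^2 M T^-2].
B (magnetic field) has dimensions [I^-1 M T^-2].
A (area) has dimensions [L^2].

Left side: [L^2]
Right side: [L^2]

Both sides have the same dimensions, so the equation is dimensionally consistent.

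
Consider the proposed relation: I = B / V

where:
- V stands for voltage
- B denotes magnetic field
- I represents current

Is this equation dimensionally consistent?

No

V (voltage) has dimensions [I^-1 L^2 M T^-3].
B (magnetic field) has dimensions [I^-1 M T^-2].
I (current) has dimensions [I].

Left side: [I]
Right side: [L^-2 T]

The two sides have different dimensions, so the equation is NOT dimensionally consistent.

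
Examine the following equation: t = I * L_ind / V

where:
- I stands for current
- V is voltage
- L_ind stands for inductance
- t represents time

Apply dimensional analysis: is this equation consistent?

Yes

I (current) has dimensions [I].
V (voltage) has dimensions [I^-1 L^2 M T^-3].
L_ind (inductance) has dimensions [I^-2 L^2 M T^-2].
t (time) has dimensions [T].

Left side: [T]
Right side: [T]

Both sides have the same dimensions, so the equation is dimensionally consistent.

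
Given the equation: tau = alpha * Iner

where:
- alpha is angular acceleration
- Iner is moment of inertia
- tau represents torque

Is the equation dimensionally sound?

Yes

alpha (angular acceleration) has dimensions [T^-2].
Iner (moment of inertia) has dimensions [L^2 M].
tau (torque) has dimensions [L^2 M T^-2].

Left side: [L^2 M T^-2]
Right side: [L^2 M T^-2]

Both sides have the same dimensions, so the equation is dimensionally consistent.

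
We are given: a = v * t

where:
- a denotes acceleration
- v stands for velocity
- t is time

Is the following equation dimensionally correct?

No

a (acceleration) has dimensions [L T^-2].
v (velocity) has dimensions [L T^-1].
t (time) has dimensions [T].

Left side: [L T^-2]
Right side: [L]

The two sides have different dimensions, so the equation is NOT dimensionally consistent.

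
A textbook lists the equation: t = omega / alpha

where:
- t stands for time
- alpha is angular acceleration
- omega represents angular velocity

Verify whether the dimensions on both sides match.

Yes

t (time) has dimensions [T].
alpha (angular acceleration) has dimensions [T^-2].
omega (angular velocity) has dimensions [T^-1].

Left side: [T]
Right side: [T]

Both sides have the same dimensions, so the equation is dimensionally consistent.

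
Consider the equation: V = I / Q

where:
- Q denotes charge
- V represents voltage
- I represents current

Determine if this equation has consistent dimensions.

No

Q (charge) has dimensions [I T].
V (voltage) has dimensions [I^-1 L^2 M T^-3].
I (current) has dimensions [I].

Left side: [I^-1 L^2 M T^-3]
Right side: [T^-1]

The two sides have different dimensions, so the equation is NOT dimensionally consistent.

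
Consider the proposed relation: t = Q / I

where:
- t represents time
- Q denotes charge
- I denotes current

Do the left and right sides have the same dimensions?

Yes

t (time) has dimensions [T].
Q (charge) has dimensions [I T].
I (current) has dimensions [I].

Left side: [T]
Right side: [T]

Both sides have the same dimensions, so the equation is dimensionally consistent.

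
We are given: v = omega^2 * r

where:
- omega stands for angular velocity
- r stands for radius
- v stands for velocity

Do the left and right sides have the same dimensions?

No

omega (angular velocity) has dimensions [T^-1].
r (radius) has dimensions [L].
v (velocity) has dimensions [L T^-1].

Left side: [L T^-1]
Right side: [L T^-2]

The two sides have different dimensions, so the equation is NOT dimensionally consistent.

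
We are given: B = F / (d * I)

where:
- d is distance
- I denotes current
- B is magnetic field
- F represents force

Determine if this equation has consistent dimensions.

Yes

d (distance) has dimensions [L].
I (current) has dimensions [I].
B (magnetic field) has dimensions [I^-1 M T^-2].
F (force) has dimensions [L M T^-2].

Left side: [I^-1 M T^-2]
Right side: [I^-1 M T^-2]

Both sides have the same dimensions, so the equation is dimensionally consistent.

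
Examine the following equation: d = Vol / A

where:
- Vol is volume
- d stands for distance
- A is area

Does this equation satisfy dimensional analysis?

Yes

Vol (volume) has dimensions [L^3].
d (distance) has dimensions [L].
A (area) has dimensions [L^2].

Left side: [L]
Right side: [L]

Both sides have the same dimensions, so the equation is dimensionally consistent.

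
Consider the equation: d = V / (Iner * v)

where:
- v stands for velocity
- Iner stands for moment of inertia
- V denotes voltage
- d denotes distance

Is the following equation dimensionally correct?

No

v (velocity) has dimensions [L T^-1].
Iner (moment of inertia) has dimensions [L^2 M].
V (voltage) has dimensions [I^-1 L^2 M T^-3].
d (distance) has dimensions [L].

Left side: [L]
Right side: [I^-1 L^-1 T^-2]

The two sides have different dimensions, so the equation is NOT dimensionally consistent.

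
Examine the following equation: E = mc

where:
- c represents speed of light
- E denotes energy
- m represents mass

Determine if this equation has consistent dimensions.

No

c (speed of light) has dimensions [L T^-1].
E (energy) has dimensions [L^2 M T^-2].
m (mass) has dimensions [M].

Left side: [L^2 M T^-2]
Right side: [L M T^-1]

The two sides have different dimensions, so the equation is NOT dimensionally consistent.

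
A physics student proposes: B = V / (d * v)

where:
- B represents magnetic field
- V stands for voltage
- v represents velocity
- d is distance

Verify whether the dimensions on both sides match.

Yes

B (magnetic field) has dimensions [I^-1 M T^-2].
V (voltage) has dimensions [I^-1 L^2 M T^-3].
v (velocity) has dimensions [L T^-1].
d (distance) has dimensions [L].

Left side: [I^-1 M T^-2]
Right side: [I^-1 M T^-2]

Both sides have the same dimensions, so the equation is dimensionally consistent.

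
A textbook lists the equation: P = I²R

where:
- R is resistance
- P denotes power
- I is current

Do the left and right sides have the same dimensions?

Yes

R (resistance) has dimensions [I^-2 L^2 M T^-3].
P (power) has dimensions [L^2 M T^-3].
I (current) has dimensions [I].

Left side: [L^2 M T^-3]
Right side: [L^2 M T^-3]

Both sides have the same dimensions, so the equation is dimensionally consistent.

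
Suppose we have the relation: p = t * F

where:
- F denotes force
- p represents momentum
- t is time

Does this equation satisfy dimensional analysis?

Yes

F (force) has dimensions [L M T^-2].
p (momentum) has dimensions [L M T^-1].
t (time) has dimensions [T].

Left side: [L M T^-1]
Right side: [L M T^-1]

Both sides have the same dimensions, so the equation is dimensionally consistent.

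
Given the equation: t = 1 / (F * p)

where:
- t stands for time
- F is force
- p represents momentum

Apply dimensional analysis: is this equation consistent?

No

t (time) has dimensions [T].
F (force) has dimensions [L M T^-2].
p (momentum) has dimensions [L M T^-1].

Left side: [T]
Right side: [L^-2 M^-2 T^3]

The two sides have different dimensions, so the equation is NOT dimensionally consistent.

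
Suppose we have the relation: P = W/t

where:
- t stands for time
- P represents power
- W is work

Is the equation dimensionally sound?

Yes

t (time) has dimensions [T].
P (power) has dimensions [L^2 M T^-3].
W (work) has dimensions [L^2 M T^-2].

Left side: [L^2 M T^-3]
Right side: [L^2 M T^-3]

Both sides have the same dimensions, so the equation is dimensionally consistent.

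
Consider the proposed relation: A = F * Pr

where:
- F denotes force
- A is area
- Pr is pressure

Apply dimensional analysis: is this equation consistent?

No

F (force) has dimensions [L M T^-2].
A (area) has dimensions [L^2].
Pr (pressure) has dimensions [L^-1 M T^-2].

Left side: [L^2]
Right side: [M^2 T^-4]

The two sides have different dimensions, so the equation is NOT dimensionally consistent.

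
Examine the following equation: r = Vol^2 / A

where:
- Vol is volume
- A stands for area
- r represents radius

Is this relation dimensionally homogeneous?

No

Vol (volume) has dimensions [L^3].
A (area) has dimensions [L^2].
r (radius) has dimensions [L].

Left side: [L]
Right side: [L^4]

The two sides have different dimensions, so the equation is NOT dimensionally consistent.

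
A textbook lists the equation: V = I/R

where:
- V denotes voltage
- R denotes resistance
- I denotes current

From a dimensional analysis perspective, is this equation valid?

No

V (voltage) has dimensions [I^-1 L^2 M T^-3].
R (resistance) has dimensions [I^-2 L^2 M T^-3].
I (current) has dimensions [I].

Left side: [I^-1 L^2 M T^-3]
Right side: [I^3 L^-2 M^-1 T^3]

The two sides have different dimensions, so the equation is NOT dimensionally consistent.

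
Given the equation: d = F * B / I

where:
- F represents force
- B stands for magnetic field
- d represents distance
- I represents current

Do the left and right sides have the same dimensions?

No

F (force) has dimensions [L M T^-2].
B (magnetic field) has dimensions [I^-1 M T^-2].
d (distance) has dimensions [L].
I (current) has dimensions [I].

Left side: [L]
Right side: [I^-2 L M^2 T^-4]

The two sides have different dimensions, so the equation is NOT dimensionally consistent.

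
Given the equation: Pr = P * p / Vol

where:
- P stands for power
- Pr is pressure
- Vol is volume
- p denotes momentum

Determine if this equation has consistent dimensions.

No

P (power) has dimensions [L^2 M T^-3].
Pr (pressure) has dimensions [L^-1 M T^-2].
Vol (volume) has dimensions [L^3].
p (momentum) has dimensions [L M T^-1].

Left side: [L^-1 M T^-2]
Right side: [M^2 T^-4]

The two sides have different dimensions, so the equation is NOT dimensionally consistent.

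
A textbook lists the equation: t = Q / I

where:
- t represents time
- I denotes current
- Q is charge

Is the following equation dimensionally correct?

Yes

t (time) has dimensions [T].
I (current) has dimensions [I].
Q (charge) has dimensions [I T].

Left side: [T]
Right side: [T]

Both sides have the same dimensions, so the equation is dimensionally consistent.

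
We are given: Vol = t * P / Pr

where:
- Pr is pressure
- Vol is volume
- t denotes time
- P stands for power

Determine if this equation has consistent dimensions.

Yes

Pr (pressure) has dimensions [L^-1 M T^-2].
Vol (volume) has dimensions [L^3].
t (time) has dimensions [T].
P (power) has dimensions [L^2 M T^-3].

Left side: [L^3]
Right side: [L^3]

Both sides have the same dimensions, so the equation is dimensionally consistent.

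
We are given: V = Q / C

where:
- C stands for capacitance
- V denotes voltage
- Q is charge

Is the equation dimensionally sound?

Yes

C (capacitance) has dimensions [I^2 L^-2 M^-1 T^4].
V (voltage) has dimensions [I^-1 L^2 M T^-3].
Q (charge) has dimensions [I T].

Left side: [I^-1 L^2 M T^-3]
Right side: [I^-1 L^2 M T^-3]

Both sides have the same dimensions, so the equation is dimensionally consistent.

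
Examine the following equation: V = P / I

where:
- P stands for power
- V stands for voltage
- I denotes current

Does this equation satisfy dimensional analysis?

Yes

P (power) has dimensions [L^2 M T^-3].
V (voltage) has dimensions [I^-1 L^2 M T^-3].
I (current) has dimensions [I].

Left side: [I^-1 L^2 M T^-3]
Right side: [I^-1 L^2 M T^-3]

Both sides have the same dimensions, so the equation is dimensionally consistent.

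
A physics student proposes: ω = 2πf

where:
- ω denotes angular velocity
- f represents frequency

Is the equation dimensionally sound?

Yes

ω (angular velocity) has dimensions [T^-1].
f (frequency) has dimensions [T^-1].

Left side: [T^-1]
Right side: [T^-1]

Both sides have the same dimensions, so the equation is dimensionally consistent.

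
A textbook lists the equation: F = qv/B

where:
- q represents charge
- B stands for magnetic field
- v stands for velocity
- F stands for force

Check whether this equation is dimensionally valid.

No

q (charge) has dimensions [I T].
B (magnetic field) has dimensions [I^-1 M T^-2].
v (velocity) has dimensions [L T^-1].
F (force) has dimensions [L M T^-2].

Left side: [L M T^-2]
Right side: [I^2 L M^-1 T^2]

The two sides have different dimensions, so the equation is NOT dimensionally consistent.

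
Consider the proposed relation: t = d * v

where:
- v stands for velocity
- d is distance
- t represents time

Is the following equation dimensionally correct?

No

v (velocity) has dimensions [L T^-1].
d (distance) has dimensions [L].
t (time) has dimensions [T].

Left side: [T]
Right side: [L^2 T^-1]

The two sides have different dimensions, so the equation is NOT dimensionally consistent.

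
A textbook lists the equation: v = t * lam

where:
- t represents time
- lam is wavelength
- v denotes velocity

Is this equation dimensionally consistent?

No

t (time) has dimensions [T].
lam (wavelength) has dimensions [L].
v (velocity) has dimensions [L T^-1].

Left side: [L T^-1]
Right side: [L T]

The two sides have different dimensions, so the equation is NOT dimensionally consistent.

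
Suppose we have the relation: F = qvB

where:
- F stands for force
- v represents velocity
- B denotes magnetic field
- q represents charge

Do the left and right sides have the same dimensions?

Yes

F (force) has dimensions [L M T^-2].
v (velocity) has dimensions [L T^-1].
B (magnetic field) has dimensions [I^-1 M T^-2].
q (charge) has dimensions [I T].

Left side: [L M T^-2]
Right side: [L M T^-2]

Both sides have the same dimensions, so the equation is dimensionally consistent.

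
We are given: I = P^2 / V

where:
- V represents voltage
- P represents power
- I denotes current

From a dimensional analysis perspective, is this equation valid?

No

V (voltage) has dimensions [I^-1 L^2 M T^-3].
P (power) has dimensions [L^2 M T^-3].
I (current) has dimensions [I].

Left side: [I]
Right side: [I L^2 M T^-3]

The two sides have different dimensions, so the equation is NOT dimensionally consistent.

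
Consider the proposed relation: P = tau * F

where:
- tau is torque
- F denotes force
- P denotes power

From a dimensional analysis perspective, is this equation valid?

No

tau (torque) has dimensions [L^2 M T^-2].
F (force) has dimensions [L M T^-2].
P (power) has dimensions [L^2 M T^-3].

Left side: [L^2 M T^-3]
Right side: [L^3 M^2 T^-4]

The two sides have different dimensions, so the equation is NOT dimensionally consistent.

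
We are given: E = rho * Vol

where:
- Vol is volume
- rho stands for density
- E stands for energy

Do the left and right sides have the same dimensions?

No

Vol (volume) has dimensions [L^3].
rho (density) has dimensions [L^-3 M].
E (energy) has dimensions [L^2 M T^-2].

Left side: [L^2 M T^-2]
Right side: [M]

The two sides have different dimensions, so the equation is NOT dimensionally consistent.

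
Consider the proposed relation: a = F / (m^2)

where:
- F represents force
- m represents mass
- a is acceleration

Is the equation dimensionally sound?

No

F (force) has dimensions [L M T^-2].
m (mass) has dimensions [M].
a (acceleration) has dimensions [L T^-2].

Left side: [L T^-2]
Right side: [L M^-1 T^-2]

The two sides have different dimensions, so the equation is NOT dimensionally consistent.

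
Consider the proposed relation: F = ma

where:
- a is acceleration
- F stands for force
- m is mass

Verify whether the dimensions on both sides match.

Yes

a (acceleration) has dimensions [L T^-2].
F (force) has dimensions [L M T^-2].
m (mass) has dimensions [M].

Left side: [L M T^-2]
Right side: [L M T^-2]

Both sides have the same dimensions, so the equation is dimensionally consistent.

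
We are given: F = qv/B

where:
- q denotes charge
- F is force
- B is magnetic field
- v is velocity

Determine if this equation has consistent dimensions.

No

q (charge) has dimensions [I T].
F (force) has dimensions [L M T^-2].
B (magnetic field) has dimensions [I^-1 M T^-2].
v (velocity) has dimensions [L T^-1].

Left side: [L M T^-2]
Right side: [I^2 L M^-1 T^2]

The two sides have different dimensions, so the equation is NOT dimensionally consistent.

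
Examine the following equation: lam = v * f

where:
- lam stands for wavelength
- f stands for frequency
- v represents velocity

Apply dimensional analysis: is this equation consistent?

No

lam (wavelength) has dimensions [L].
f (frequency) has dimensions [T^-1].
v (velocity) has dimensions [L T^-1].

Left side: [L]
Right side: [L T^-2]

The two sides have different dimensions, so the equation is NOT dimensionally consistent.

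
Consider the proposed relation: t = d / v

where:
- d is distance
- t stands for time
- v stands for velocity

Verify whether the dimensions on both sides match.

Yes

d (distance) has dimensions [L].
t (time) has dimensions [T].
v (velocity) has dimensions [L T^-1].

Left side: [T]
Right side: [T]

Both sides have the same dimensions, so the equation is dimensionally consistent.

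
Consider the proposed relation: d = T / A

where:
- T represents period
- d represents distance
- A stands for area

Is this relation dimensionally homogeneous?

No

T (period) has dimensions [T].
d (distance) has dimensions [L].
A (area) has dimensions [L^2].

Left side: [L]
Right side: [L^-2 T]

The two sides have different dimensions, so the equation is NOT dimensionally consistent.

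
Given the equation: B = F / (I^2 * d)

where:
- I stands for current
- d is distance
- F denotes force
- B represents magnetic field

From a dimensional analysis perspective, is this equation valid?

No

I (current) has dimensions [I].
d (distance) has dimensions [L].
F (force) has dimensions [L M T^-2].
B (magnetic field) has dimensions [I^-1 M T^-2].

Left side: [I^-1 M T^-2]
Right side: [I^-2 M T^-2]

The two sides have different dimensions, so the equation is NOT dimensionally consistent.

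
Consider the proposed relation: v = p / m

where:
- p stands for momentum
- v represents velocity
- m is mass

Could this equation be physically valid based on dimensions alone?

Yes

p (momentum) has dimensions [L M T^-1].
v (velocity) has dimensions [L T^-1].
m (mass) has dimensions [M].

Left side: [L T^-1]
Right side: [L T^-1]

Both sides have the same dimensions, so the equation is dimensionally consistent.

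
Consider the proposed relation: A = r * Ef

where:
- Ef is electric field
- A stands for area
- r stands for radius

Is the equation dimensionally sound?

No

Ef (electric field) has dimensions [I^-1 L M T^-3].
A (area) has dimensions [L^2].
r (radius) has dimensions [L].

Left side: [L^2]
Right side: [I^-1 L^2 M T^-3]

The two sides have different dimensions, so the equation is NOT dimensionally consistent.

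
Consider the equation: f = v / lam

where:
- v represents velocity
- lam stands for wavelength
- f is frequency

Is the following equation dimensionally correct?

Yes

v (velocity) has dimensions [L T^-1].
lam (wavelength) has dimensions [L].
f (frequency) has dimensions [T^-1].

Left side: [T^-1]
Right side: [T^-1]

Both sides have the same dimensions, so the equation is dimensionally consistent.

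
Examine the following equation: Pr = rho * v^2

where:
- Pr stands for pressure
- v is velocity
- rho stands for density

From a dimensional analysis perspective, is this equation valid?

Yes

Pr (pressure) has dimensions [L^-1 M T^-2].
v (velocity) has dimensions [L T^-1].
rho (density) has dimensions [L^-3 M].

Left side: [L^-1 M T^-2]
Right side: [L^-1 M T^-2]

Both sides have the same dimensions, so the equation is dimensionally consistent.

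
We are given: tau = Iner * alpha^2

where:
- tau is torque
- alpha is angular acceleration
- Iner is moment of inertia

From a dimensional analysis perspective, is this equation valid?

No

tau (torque) has dimensions [L^2 M T^-2].
alpha (angular acceleration) has dimensions [T^-2].
Iner (moment of inertia) has dimensions [L^2 M].

Left side: [L^2 M T^-2]
Right side: [L^2 M T^-4]

The two sides have different dimensions, so the equation is NOT dimensionally consistent.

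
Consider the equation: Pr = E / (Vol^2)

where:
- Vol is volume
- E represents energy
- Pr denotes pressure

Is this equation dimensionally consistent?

No

Vol (volume) has dimensions [L^3].
E (energy) has dimensions [L^2 M T^-2].
Pr (pressure) has dimensions [L^-1 M T^-2].

Left side: [L^-1 M T^-2]
Right side: [L^-4 M T^-2]

The two sides have different dimensions, so the equation is NOT dimensionally consistent.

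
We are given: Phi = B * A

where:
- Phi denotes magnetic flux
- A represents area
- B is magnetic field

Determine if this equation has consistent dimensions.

Yes

Phi (magnetic flux) has dimensions [I^-1 L^2 M T^-2].
A (area) has dimensions [L^2].
B (magnetic field) has dimensions [I^-1 M T^-2].

Left side: [I^-1 L^2 M T^-2]
Right side: [I^-1 L^2 M T^-2]

Both sides have the same dimensions, so the equation is dimensionally consistent.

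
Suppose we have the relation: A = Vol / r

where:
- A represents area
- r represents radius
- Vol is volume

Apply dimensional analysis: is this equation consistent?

Yes

A (area) has dimensions [L^2].
r (radius) has dimensions [L].
Vol (volume) has dimensions [L^3].

Left side: [L^2]
Right side: [L^2]

Both sides have the same dimensions, so the equation is dimensionally consistent.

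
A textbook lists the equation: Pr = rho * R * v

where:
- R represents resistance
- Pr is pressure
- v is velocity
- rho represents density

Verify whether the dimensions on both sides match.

No

R (resistance) has dimensions [I^-2 L^2 M T^-3].
Pr (pressure) has dimensions [L^-1 M T^-2].
v (velocity) has dimensions [L T^-1].
rho (density) has dimensions [L^-3 M].

Left side: [L^-1 M T^-2]
Right side: [I^-2 M^2 T^-4]

The two sides have different dimensions, so the equation is NOT dimensionally consistent.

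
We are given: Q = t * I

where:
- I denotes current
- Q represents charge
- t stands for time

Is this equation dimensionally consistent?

Yes

I (current) has dimensions [I].
Q (charge) has dimensions [I T].
t (time) has dimensions [T].

Left side: [I T]
Right side: [I T]

Both sides have the same dimensions, so the equation is dimensionally consistent.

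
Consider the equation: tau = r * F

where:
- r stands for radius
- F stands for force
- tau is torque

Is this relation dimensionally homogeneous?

Yes

r (radius) has dimensions [L].
F (force) has dimensions [L M T^-2].
tau (torque) has dimensions [L^2 M T^-2].

Left side: [L^2 M T^-2]
Right side: [L^2 M T^-2]

Both sides have the same dimensions, so the equation is dimensionally consistent.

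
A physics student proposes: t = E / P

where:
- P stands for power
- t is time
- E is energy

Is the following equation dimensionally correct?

Yes

P (power) has dimensions [L^2 M T^-3].
t (time) has dimensions [T].
E (energy) has dimensions [L^2 M T^-2].

Left side: [T]
Right side: [T]

Both sides have the same dimensions, so the equation is dimensionally consistent.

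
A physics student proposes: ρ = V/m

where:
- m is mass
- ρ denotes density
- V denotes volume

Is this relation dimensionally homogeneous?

No

m (mass) has dimensions [M].
ρ (density) has dimensions [L^-3 M].
V (volume) has dimensions [L^3].

Left side: [L^-3 M]
Right side: [L^3 M^-1]

The two sides have different dimensions, so the equation is NOT dimensionally consistent.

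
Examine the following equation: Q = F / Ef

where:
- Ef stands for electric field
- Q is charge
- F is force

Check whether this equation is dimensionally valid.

Yes

Ef (electric field) has dimensions [I^-1 L M T^-3].
Q (charge) has dimensions [I T].
F (force) has dimensions [L M T^-2].

Left side: [I T]
Right side: [I T]

Both sides have the same dimensions, so the equation is dimensionally consistent.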